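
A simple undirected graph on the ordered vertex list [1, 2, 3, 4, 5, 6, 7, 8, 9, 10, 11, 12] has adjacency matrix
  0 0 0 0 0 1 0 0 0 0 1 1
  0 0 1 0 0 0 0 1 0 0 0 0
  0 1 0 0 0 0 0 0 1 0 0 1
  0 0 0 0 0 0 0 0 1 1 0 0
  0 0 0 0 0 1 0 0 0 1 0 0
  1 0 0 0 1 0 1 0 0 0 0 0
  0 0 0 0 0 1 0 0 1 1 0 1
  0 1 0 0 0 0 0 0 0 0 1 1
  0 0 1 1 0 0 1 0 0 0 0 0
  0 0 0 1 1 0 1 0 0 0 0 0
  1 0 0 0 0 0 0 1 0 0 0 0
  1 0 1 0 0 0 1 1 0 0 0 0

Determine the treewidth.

A width-3 tree decomposition is:
Bags: B1 = {4, 5, 9, 10}  B2 = {5, 7, 9, 10}  B3 = {5, 6, 7, 9}  B4 = {3, 6, 7, 9}  B5 = {3, 6, 7, 12}  B6 = {1, 3, 6, 12}  B7 = {1, 2, 3, 12}  B8 = {1, 2, 8, 12}  B9 = {1, 2, 8, 11}
Tree: B1–B2, B2–B3, B3–B4, B4–B5, B5–B6, B6–B7, B7–B8, B8–B9
The largest bag has 4 vertices, giving width 3; this decomposition certifies tw(G) ≤ 3. For the lower bound: the 4 vertex sets {4,5,10}, {9}, {7}, {1,3,6,12} are disjoint, each induces a connected subgraph, and every pair is joined by at least one edge of G. Contracting each set to a single vertex therefore yields K_{4} as a minor, and since treewidth is minor-monotone, tw(G) ≥ tw(K_{4}) = 3. Therefore the treewidth is 3.

3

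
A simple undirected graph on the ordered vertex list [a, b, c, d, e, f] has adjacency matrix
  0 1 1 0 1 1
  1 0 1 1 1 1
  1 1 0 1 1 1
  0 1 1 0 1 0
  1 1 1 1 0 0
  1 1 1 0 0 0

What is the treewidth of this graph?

3

A width-3 tree decomposition is:
Bags: B1 = {a, b, c, e}  B2 = {a, b, c, f}  B3 = {b, c, d, e}
Tree: B1–B2, B1–B3
The largest bag has 4 vertices, giving width 3; this decomposition certifies tw(G) ≤ 3. Conversely, {b, c, d, e} is a clique of size 4, and the vertices of any clique must share a bag in every tree decomposition; so some bag has ≥ 4 vertices and tw(G) ≥ 3. Hence tw(G) = 3 exactly.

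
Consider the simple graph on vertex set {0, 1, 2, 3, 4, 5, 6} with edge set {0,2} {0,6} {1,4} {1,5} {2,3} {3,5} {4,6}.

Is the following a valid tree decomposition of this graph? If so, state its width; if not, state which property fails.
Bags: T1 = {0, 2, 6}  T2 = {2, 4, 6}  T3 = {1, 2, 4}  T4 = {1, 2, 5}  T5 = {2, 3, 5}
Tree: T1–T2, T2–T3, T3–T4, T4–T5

Every vertex of G appears in some bag (union = {0, 1, 2, 3, 4, 5, 6}); every edge is covered by a bag; and for each vertex v the set of bags containing v is connected in the bag tree. The decomposition is therefore valid. The largest bag has 3 vertices, so the width is 2.

Yes; width 2.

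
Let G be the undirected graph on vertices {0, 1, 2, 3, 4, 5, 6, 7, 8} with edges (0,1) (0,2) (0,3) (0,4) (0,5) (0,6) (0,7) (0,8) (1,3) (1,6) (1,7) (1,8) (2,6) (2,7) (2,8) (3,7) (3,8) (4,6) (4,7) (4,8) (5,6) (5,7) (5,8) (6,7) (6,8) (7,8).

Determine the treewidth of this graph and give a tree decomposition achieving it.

Each bag holds 5 vertices, so the decomposition has width 4, which upper-bounds the treewidth. For the lower bound, the 5 vertices {0, 1, 3, 7, 8} are pairwise adjacent, and any tree decomposition puts a clique entirely inside one bag — forcing width ≥ 4. Combining the bounds, tw(G) = 4.

Treewidth 4.
Bags: B1 = {0, 1, 3, 7, 8}  B2 = {0, 1, 6, 7, 8}  B3 = {0, 5, 6, 7, 8}  B4 = {0, 2, 6, 7, 8}  B5 = {0, 4, 6, 7, 8}
Tree: B1–B2, B2–B3, B2–B4, B2–B5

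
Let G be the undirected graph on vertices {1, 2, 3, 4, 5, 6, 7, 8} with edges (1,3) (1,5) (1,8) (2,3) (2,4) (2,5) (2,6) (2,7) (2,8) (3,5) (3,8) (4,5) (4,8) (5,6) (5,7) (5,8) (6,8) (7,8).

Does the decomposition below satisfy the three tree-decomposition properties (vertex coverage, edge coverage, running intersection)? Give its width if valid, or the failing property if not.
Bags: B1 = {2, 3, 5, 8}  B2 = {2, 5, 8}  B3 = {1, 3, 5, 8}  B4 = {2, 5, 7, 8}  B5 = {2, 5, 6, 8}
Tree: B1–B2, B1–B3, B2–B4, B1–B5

No — vertex 4 appears in no bag.

A tree decomposition must satisfy three properties: every vertex lies in some bag; for every edge, both endpoints lie together in some bag; and for every vertex, the bags containing it form a connected subtree. Here vertex 4 appears in no bag, so the decomposition is invalid.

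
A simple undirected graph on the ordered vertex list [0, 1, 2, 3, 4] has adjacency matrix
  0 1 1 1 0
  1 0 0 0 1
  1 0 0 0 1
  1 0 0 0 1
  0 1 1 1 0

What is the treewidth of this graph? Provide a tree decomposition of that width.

Every bag has size at most 3, so the width is 3 − 1 = 2 and tw(G) ≤ 2. The edges 4–2–0–1–4 form a cycle, so G is not a tree and its treewidth is at least 2. The upper and lower bounds meet at 2, so that is the treewidth.

Treewidth 2.
One such decomposition:
Bags: B1 = {0, 2, 4}  B2 = {0, 1, 4}  B3 = {0, 3, 4}
Tree: B1–B2, B2–B3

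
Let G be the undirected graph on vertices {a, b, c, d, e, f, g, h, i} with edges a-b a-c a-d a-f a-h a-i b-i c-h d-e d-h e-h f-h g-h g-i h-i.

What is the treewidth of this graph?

A width-2 tree decomposition is:
Bags: B1 = {a, h, i}  B2 = {a, f, h}  B3 = {a, b, i}  B4 = {a, c, h}  B5 = {a, d, h}  B6 = {g, h, i}  B7 = {d, e, h}
Tree: B1–B2, B1–B3, B2–B4, B1–B5, B1–B6, B5–B7
Every bag has size at most 3, so the width is 3 − 1 = 2 and tw(G) ≤ 2. On the other hand G contains the 3-clique {g, h, i}. A clique must lie in a single bag of any decomposition, so no decomposition can have width below 2. Combining the bounds, tw(G) = 2.

2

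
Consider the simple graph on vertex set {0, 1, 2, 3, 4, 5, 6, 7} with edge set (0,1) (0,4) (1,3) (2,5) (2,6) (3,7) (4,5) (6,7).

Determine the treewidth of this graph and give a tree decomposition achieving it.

Treewidth 2.
One optimal decomposition is:
Bags: B1 = {3, 6, 7}  B2 = {2, 3, 6}  B3 = {2, 3, 5}  B4 = {3, 4, 5}  B5 = {0, 3, 4}  B6 = {0, 1, 3}
Tree: B1–B2, B2–B3, B3–B4, B4–B5, B5–B6

The largest bag has 3 vertices, giving width 2; this decomposition certifies tw(G) ≤ 2. For the lower bound, G contains the cycle 3–7–6–2–5–4–0–1–3, so G is not a forest; only forests have treewidth ≤ 1, hence tw(G) ≥ 2. Combining the bounds, tw(G) = 2.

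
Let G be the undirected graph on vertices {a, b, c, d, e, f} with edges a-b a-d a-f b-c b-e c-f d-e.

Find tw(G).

A width-2 tree decomposition is:
Bags: B1 = {a, c, f}  B2 = {a, b, c}  B3 = {a, b, d}  B4 = {b, d, e}
Tree: B1–B2, B2–B3, B3–B4
The largest bag has 3 vertices, giving width 2; this decomposition certifies tw(G) ≤ 2. The edges f–c–b–a–f form a cycle, so G is not a tree and its treewidth is at least 2. Combining the bounds, tw(G) = 2.

2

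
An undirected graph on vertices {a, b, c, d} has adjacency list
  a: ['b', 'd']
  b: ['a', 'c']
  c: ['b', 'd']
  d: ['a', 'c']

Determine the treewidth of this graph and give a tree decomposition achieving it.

Treewidth 2.
One such decomposition:
Bags: B1 = {a, b, d}  B2 = {b, c, d}
Tree: B1–B2

The largest bag has 3 vertices, giving width 2; this decomposition certifies tw(G) ≤ 2. For the lower bound, G contains the cycle b–a–d–c–b, so G is not a forest; only forests have treewidth ≤ 1, hence tw(G) ≥ 2. Combining the bounds, tw(G) = 2.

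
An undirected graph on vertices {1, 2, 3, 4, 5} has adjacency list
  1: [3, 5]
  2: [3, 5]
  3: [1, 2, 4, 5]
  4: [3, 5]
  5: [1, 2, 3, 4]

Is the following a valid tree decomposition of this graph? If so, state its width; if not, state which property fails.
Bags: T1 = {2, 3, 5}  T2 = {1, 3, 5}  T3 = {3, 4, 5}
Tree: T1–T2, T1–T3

Vertex coverage: the bags together contain {1, 2, 3, 4, 5}, the full vertex set. Edge coverage: each edge of G has both endpoints in at least one bag. Running intersection: for every vertex, the bags containing it form a connected subtree. All three properties hold, so this is a valid tree decomposition of width max|bag| − 1 = 2, and hence tw(G) ≤ 2.

Yes; width 2.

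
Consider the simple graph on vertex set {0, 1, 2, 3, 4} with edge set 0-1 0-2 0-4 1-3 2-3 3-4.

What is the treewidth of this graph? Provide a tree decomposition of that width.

The largest bag has 3 vertices, giving width 2; this decomposition certifies tw(G) ≤ 2. Since 4–3–2–0–4 is a cycle in G, G is not acyclic. Forests are exactly the graphs of treewidth ≤ 1, so tw(G) ≥ 2. Combining the bounds, tw(G) = 2.

Treewidth 2.
One optimal decomposition is:
Bags: B1 = {0, 3, 4}  B2 = {0, 2, 3}  B3 = {0, 1, 3}
Tree: B1–B2, B2–B3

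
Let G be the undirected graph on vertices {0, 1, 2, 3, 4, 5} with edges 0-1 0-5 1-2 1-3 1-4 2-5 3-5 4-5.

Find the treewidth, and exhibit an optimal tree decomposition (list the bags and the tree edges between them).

Every bag has size at most 3, so the width is 3 − 1 = 2 and tw(G) ≤ 2. For the lower bound, G contains the cycle 1–0–5–4–1, so G is not a forest; only forests have treewidth ≤ 1, hence tw(G) ≥ 2. Combining the bounds, tw(G) = 2.

Treewidth 2.
One optimal decomposition is:
Bags: B1 = {0, 1, 5}  B2 = {1, 4, 5}  B3 = {1, 3, 5}  B4 = {1, 2, 5}
Tree: B1–B2, B2–B3, B3–B4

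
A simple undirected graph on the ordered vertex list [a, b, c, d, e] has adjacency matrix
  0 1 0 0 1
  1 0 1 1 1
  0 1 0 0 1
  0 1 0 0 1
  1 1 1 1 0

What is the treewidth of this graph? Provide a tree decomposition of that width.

The largest bag has 3 vertices, giving width 2; this decomposition certifies tw(G) ≤ 2. On the other hand G contains the 3-clique {b, d, e}. A clique must lie in a single bag of any decomposition, so no decomposition can have width below 2. Therefore the treewidth is 2.

Treewidth 2.
One optimal decomposition is:
Bags: B1 = {b, c, e}  B2 = {b, d, e}  B3 = {a, b, e}
Tree: B1–B2, B2–B3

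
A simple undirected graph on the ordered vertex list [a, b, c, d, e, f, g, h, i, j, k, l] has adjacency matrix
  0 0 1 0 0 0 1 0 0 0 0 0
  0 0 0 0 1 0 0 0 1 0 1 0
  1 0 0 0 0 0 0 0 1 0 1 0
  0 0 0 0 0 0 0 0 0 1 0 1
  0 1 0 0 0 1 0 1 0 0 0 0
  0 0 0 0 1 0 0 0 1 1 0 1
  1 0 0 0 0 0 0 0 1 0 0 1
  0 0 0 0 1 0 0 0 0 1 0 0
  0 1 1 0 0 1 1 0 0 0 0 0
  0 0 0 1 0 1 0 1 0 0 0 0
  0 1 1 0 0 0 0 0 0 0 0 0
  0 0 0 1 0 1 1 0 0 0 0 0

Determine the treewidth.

3

A width-3 tree decomposition is:
Bags: B1 = {a, b, c, k}  B2 = {a, b, c, i}  B3 = {a, b, g, i}  B4 = {b, e, g, i}  B5 = {e, f, g, i}  B6 = {e, f, g, l}  B7 = {e, f, h, l}  B8 = {f, h, j, l}  B9 = {d, h, j, l}
Tree: B1–B2, B2–B3, B3–B4, B4–B5, B5–B6, B6–B7, B7–B8, B8–B9
Each bag holds 4 vertices, so the decomposition has width 3, which upper-bounds the treewidth. For the lower bound: the 4 vertex sets {a,c,k}, {b}, {i}, {e,f,g,l} are disjoint, each induces a connected subgraph, and every pair is joined by at least one edge of G. Contracting each set to a single vertex therefore yields K_{4} as a minor, and since treewidth is minor-monotone, tw(G) ≥ tw(K_{4}) = 3. Hence tw(G) = 3 exactly.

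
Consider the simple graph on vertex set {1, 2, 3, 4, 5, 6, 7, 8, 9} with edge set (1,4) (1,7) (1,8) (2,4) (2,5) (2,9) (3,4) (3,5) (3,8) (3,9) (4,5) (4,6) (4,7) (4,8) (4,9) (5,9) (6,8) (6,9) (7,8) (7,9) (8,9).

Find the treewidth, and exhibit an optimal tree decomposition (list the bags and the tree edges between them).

Every bag has size at most 4, so the width is 4 − 1 = 3 and tw(G) ≤ 3. On the other hand G contains the 4-clique {1, 4, 7, 8}. A clique must lie in a single bag of any decomposition, so no decomposition can have width below 3. Combining the bounds, tw(G) = 3.

Treewidth 3.
Bags: B1 = {4, 7, 8, 9}  B2 = {1, 4, 7, 8}  B3 = {4, 6, 8, 9}  B4 = {3, 4, 8, 9}  B5 = {3, 4, 5, 9}  B6 = {2, 4, 5, 9}
Tree: B1–B2, B1–B3, B1–B4, B4–B5, B5–B6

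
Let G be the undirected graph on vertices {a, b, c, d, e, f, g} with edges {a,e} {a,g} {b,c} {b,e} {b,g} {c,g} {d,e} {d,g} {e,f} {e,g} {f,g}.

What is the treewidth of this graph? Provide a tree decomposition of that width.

Treewidth 2.
Bags: B1 = {b, e, g}  B2 = {e, f, g}  B3 = {b, c, g}  B4 = {a, e, g}  B5 = {d, e, g}
Tree: B1–B2, B1–B3, B2–B4, B4–B5

Each bag holds 3 vertices, so the decomposition has width 2, which upper-bounds the treewidth. For the lower bound, the 3 vertices {d, e, g} are pairwise adjacent, and any tree decomposition puts a clique entirely inside one bag — forcing width ≥ 2. Combining the bounds, tw(G) = 2.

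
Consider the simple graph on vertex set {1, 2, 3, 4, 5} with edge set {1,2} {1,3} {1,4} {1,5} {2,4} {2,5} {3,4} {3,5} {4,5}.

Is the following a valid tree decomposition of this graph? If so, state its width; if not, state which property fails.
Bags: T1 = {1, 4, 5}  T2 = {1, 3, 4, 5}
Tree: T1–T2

No — vertex 2 appears in no bag.

A tree decomposition must satisfy three properties: every vertex lies in some bag; for every edge, both endpoints lie together in some bag; and for every vertex, the bags containing it form a connected subtree. Here vertex 2 appears in no bag, so the decomposition is invalid.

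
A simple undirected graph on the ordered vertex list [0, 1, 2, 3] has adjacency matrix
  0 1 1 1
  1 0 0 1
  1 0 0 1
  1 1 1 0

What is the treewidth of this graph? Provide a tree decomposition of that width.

Each bag holds 3 vertices, so the decomposition has width 2, which upper-bounds the treewidth. Conversely, {0, 1, 3} is a clique of size 3, and the vertices of any clique must share a bag in every tree decomposition; so some bag has ≥ 3 vertices and tw(G) ≥ 2. Combining the bounds, tw(G) = 2.

Treewidth 2.
One such decomposition:
Bags: B1 = {0, 1, 3}  B2 = {0, 2, 3}
Tree: B1–B2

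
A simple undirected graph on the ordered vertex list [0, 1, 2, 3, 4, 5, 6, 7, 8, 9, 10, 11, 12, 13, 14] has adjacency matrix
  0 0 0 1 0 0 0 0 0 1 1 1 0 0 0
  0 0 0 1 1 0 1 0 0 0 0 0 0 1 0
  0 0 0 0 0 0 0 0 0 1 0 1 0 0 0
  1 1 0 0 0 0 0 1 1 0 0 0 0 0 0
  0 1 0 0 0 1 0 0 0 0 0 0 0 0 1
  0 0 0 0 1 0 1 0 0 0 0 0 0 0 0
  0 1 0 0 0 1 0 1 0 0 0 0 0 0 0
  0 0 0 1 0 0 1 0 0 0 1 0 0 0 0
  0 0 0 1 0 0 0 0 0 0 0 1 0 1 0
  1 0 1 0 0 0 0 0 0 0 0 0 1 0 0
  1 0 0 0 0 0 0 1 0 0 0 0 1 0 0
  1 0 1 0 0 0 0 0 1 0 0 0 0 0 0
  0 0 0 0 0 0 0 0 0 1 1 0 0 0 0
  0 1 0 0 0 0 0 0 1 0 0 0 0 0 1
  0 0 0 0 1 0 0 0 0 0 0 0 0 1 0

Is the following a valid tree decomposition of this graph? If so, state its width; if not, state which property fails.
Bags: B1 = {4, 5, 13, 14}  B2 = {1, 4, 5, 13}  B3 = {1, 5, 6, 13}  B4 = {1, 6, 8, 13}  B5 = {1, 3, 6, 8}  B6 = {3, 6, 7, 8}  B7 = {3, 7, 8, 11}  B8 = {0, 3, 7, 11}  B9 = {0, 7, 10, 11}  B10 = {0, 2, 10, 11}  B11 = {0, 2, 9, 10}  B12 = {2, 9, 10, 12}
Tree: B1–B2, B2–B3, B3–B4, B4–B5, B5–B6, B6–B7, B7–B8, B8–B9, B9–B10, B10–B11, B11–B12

Every vertex of G appears in some bag (union = {0, 1, 2, 3, 4, 5, 6, 7, 8, 9, 10, 11, 12, 13, 14}); every edge is covered by a bag; and for each vertex v the set of bags containing v is connected in the bag tree. The decomposition is therefore valid. The largest bag has 4 vertices, so the width is 3.

Yes; width 3.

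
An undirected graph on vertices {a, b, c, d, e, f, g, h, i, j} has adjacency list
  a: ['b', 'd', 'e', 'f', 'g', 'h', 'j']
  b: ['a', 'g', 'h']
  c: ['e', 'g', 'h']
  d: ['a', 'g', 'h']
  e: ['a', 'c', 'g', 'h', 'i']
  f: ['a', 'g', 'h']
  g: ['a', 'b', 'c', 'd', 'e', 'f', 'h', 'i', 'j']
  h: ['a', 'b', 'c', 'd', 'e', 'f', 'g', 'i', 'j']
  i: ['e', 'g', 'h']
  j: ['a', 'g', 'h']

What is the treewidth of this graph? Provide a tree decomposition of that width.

The largest bag has 4 vertices, giving width 3; this decomposition certifies tw(G) ≤ 3. On the other hand G contains the 4-clique {c, e, g, h}. A clique must lie in a single bag of any decomposition, so no decomposition can have width below 3. The upper and lower bounds meet at 3, so that is the treewidth.

Treewidth 3.
One such decomposition:
Bags: B1 = {a, d, g, h}  B2 = {a, b, g, h}  B3 = {a, f, g, h}  B4 = {a, e, g, h}  B5 = {c, e, g, h}  B6 = {e, g, h, i}  B7 = {a, g, h, j}
Tree: B1–B2, B1–B3, B1–B4, B4–B5, B5–B6, B3–B7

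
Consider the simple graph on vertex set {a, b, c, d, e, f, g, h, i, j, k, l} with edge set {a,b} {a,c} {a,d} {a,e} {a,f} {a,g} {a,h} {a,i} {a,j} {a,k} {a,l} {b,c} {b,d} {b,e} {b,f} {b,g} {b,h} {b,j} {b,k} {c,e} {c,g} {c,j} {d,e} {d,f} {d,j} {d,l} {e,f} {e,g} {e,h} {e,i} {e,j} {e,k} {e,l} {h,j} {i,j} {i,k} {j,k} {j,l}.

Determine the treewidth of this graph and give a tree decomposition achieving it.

Treewidth 4.
One optimal decomposition is:
Bags: B1 = {a, b, d, e, j}  B2 = {a, b, e, h, j}  B3 = {a, d, e, j, l}  B4 = {a, b, e, j, k}  B5 = {a, e, i, j, k}  B6 = {a, b, d, e, f}  B7 = {a, b, c, e, j}  B8 = {a, b, c, e, g}
Tree: B1–B2, B1–B3, B2–B4, B4–B5, B1–B6, B1–B7, B7–B8

Every bag has size at most 5, so the width is 5 − 1 = 4 and tw(G) ≤ 4. On the other hand G contains the 5-clique {a, d, e, j, l}. A clique must lie in a single bag of any decomposition, so no decomposition can have width below 4. The upper and lower bounds meet at 4, so that is the treewidth.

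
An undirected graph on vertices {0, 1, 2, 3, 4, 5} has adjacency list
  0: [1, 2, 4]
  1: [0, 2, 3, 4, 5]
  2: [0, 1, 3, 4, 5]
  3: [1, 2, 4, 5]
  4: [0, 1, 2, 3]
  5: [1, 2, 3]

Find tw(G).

A width-3 tree decomposition is:
Bags: B1 = {1, 2, 3, 4}  B2 = {1, 2, 3, 5}  B3 = {0, 1, 2, 4}
Tree: B1–B2, B1–B3
The largest bag has 4 vertices, giving width 3; this decomposition certifies tw(G) ≤ 3. Conversely, {0, 1, 2, 4} is a clique of size 4, and the vertices of any clique must share a bag in every tree decomposition; so some bag has ≥ 4 vertices and tw(G) ≥ 3. The upper and lower bounds meet at 3, so that is the treewidth.

3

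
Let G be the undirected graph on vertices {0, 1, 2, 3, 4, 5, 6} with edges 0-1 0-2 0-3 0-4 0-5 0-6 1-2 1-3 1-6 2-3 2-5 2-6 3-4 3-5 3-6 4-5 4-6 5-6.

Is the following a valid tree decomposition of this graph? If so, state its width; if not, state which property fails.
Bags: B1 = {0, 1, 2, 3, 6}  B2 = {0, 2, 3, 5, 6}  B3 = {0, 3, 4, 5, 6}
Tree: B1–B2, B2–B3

Every vertex of G appears in some bag (union = {0, 1, 2, 3, 4, 5, 6}); every edge is covered by a bag; and for each vertex v the set of bags containing v is connected in the bag tree. The decomposition is therefore valid. The largest bag has 5 vertices, so the width is 4.

Yes; width 4.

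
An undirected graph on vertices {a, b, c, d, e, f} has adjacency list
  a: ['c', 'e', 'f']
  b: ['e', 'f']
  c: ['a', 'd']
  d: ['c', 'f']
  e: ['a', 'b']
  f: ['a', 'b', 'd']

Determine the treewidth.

A width-2 tree decomposition is:
Bags: B1 = {a, b, e}  B2 = {a, b, f}  B3 = {a, c, f}  B4 = {c, d, f}
Tree: B1–B2, B2–B3, B3–B4
Each bag holds 3 vertices, so the decomposition has width 2, which upper-bounds the treewidth. For the lower bound, G contains the cycle e–b–f–a–e, so G is not a forest; only forests have treewidth ≤ 1, hence tw(G) ≥ 2. Combining the bounds, tw(G) = 2.

2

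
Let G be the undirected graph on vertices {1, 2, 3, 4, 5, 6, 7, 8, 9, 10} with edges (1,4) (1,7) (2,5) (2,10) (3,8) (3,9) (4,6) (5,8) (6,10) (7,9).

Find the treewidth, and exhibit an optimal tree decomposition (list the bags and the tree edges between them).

Treewidth 2.
One optimal decomposition is:
Bags: B1 = {1, 4, 7}  B2 = {4, 6, 7}  B3 = {6, 7, 10}  B4 = {2, 7, 10}  B5 = {2, 5, 7}  B6 = {5, 7, 8}  B7 = {3, 7, 8}  B8 = {3, 7, 9}
Tree: B1–B2, B2–B3, B3–B4, B4–B5, B5–B6, B6–B7, B7–B8

Every bag has size at most 3, so the width is 3 − 1 = 2 and tw(G) ≤ 2. Since 7–1–4–6–10–2–5–8–3–9–7 is a cycle in G, G is not acyclic. Forests are exactly the graphs of treewidth ≤ 1, so tw(G) ≥ 2. Hence tw(G) = 2 exactly.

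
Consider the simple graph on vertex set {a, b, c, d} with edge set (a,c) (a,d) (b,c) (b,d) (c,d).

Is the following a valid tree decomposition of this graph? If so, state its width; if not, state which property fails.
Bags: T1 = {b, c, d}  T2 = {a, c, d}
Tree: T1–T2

Checking the three conditions: (i) the bags cover all of {a, b, c, d}; (ii) for each edge, some bag contains both endpoints; (iii) the bags containing any fixed vertex form a subtree. All hold, so the decomposition is valid with width 3 − 1 = 2.

Yes; width 2.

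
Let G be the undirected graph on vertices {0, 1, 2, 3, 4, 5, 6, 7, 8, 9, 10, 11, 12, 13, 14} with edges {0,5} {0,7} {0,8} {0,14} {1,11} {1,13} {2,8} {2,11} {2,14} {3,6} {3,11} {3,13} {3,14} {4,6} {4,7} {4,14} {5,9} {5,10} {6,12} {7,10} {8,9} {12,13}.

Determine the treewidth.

A width-3 tree decomposition is:
Bags: B1 = {1, 11, 12, 13}  B2 = {3, 11, 12, 13}  B3 = {3, 6, 11, 12}  B4 = {2, 3, 6, 11}  B5 = {2, 3, 6, 14}  B6 = {2, 4, 6, 14}  B7 = {2, 4, 8, 14}  B8 = {0, 4, 8, 14}  B9 = {0, 4, 7, 8}  B10 = {0, 7, 8, 9}  B11 = {0, 5, 7, 9}  B12 = {5, 7, 9, 10}
Tree: B1–B2, B2–B3, B3–B4, B4–B5, B5–B6, B6–B7, B7–B8, B8–B9, B9–B10, B10–B11, B11–B12
Each bag holds 4 vertices, so the decomposition has width 3, which upper-bounds the treewidth. For the lower bound: the 4 vertex sets {1,12,13}, {11}, {3}, {2,4,6,14} are disjoint, each induces a connected subgraph, and every pair is joined by at least one edge of G. Contracting each set to a single vertex therefore yields K_{4} as a minor, and since treewidth is minor-monotone, tw(G) ≥ tw(K_{4}) = 3. Therefore the treewidth is 3.

3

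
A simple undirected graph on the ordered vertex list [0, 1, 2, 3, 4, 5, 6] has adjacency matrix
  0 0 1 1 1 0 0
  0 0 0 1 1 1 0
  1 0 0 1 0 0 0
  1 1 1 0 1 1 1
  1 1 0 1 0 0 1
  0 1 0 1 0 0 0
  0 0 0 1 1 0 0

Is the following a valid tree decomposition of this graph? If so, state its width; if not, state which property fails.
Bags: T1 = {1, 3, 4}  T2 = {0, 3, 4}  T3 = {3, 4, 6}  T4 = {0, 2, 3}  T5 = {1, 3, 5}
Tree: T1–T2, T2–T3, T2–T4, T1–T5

Yes; width 2.

Vertex coverage: the bags together contain {0, 1, 2, 3, 4, 5, 6}, the full vertex set. Edge coverage: each edge of G has both endpoints in at least one bag. Running intersection: for every vertex, the bags containing it form a connected subtree. All three properties hold, so this is a valid tree decomposition of width max|bag| − 1 = 2, and hence tw(G) ≤ 2.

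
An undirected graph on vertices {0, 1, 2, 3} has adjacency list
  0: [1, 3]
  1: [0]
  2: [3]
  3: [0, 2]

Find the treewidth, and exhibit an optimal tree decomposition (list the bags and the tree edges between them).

Each bag holds 2 vertices, so the decomposition has width 1, which upper-bounds the treewidth. Any graph with an edge has treewidth ≥ 1, and G has the edge 1–0. Hence tw(G) = 1 exactly.

Treewidth 1.
Bags: B1 = {0, 1}  B2 = {0, 3}  B3 = {2, 3}
Tree: B1–B2, B2–B3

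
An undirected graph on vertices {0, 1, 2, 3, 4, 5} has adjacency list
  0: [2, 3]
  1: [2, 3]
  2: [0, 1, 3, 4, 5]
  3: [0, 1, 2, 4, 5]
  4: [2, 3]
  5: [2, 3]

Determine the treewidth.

A width-2 tree decomposition is:
Bags: B1 = {2, 3, 5}  B2 = {2, 3, 4}  B3 = {1, 2, 3}  B4 = {0, 2, 3}
Tree: B1–B2, B1–B3, B3–B4
The largest bag has 3 vertices, giving width 2; this decomposition certifies tw(G) ≤ 2. On the other hand G contains the 3-clique {0, 2, 3}. A clique must lie in a single bag of any decomposition, so no decomposition can have width below 2. Combining the bounds, tw(G) = 2.

2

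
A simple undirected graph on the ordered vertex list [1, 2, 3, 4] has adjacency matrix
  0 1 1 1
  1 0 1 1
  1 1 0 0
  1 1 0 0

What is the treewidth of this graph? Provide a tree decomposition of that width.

Every bag has size at most 3, so the width is 3 − 1 = 2 and tw(G) ≤ 2. On the other hand G contains the 3-clique {1, 2, 3}. A clique must lie in a single bag of any decomposition, so no decomposition can have width below 2. The upper and lower bounds meet at 2, so that is the treewidth.

Treewidth 2.
One optimal decomposition is:
Bags: B1 = {1, 2, 3}  B2 = {1, 2, 4}
Tree: B1–B2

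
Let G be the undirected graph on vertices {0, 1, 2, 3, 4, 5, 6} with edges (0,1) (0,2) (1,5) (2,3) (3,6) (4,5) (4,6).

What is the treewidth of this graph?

2

A width-2 tree decomposition is:
Bags: B1 = {0, 2, 3}  B2 = {0, 3, 6}  B3 = {0, 4, 6}  B4 = {0, 4, 5}  B5 = {0, 1, 5}
Tree: B1–B2, B2–B3, B3–B4, B4–B5
Each bag holds 3 vertices, so the decomposition has width 2, which upper-bounds the treewidth. For the lower bound, G contains the cycle 0–2–3–6–4–5–1–0, so G is not a forest; only forests have treewidth ≤ 1, hence tw(G) ≥ 2. The upper and lower bounds meet at 2, so that is the treewidth.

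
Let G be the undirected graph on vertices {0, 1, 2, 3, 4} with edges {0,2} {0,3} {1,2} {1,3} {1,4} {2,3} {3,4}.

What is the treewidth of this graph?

A width-2 tree decomposition is:
Bags: B1 = {1, 2, 3}  B2 = {0, 2, 3}  B3 = {1, 3, 4}
Tree: B1–B2, B1–B3
Each bag holds 3 vertices, so the decomposition has width 2, which upper-bounds the treewidth. Conversely, {0, 2, 3} is a clique of size 3, and the vertices of any clique must share a bag in every tree decomposition; so some bag has ≥ 3 vertices and tw(G) ≥ 2. The upper and lower bounds meet at 2, so that is the treewidth.

2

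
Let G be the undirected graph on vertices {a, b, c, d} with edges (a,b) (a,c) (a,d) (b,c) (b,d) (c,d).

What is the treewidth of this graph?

A width-3 tree decomposition is:
Bags: B1 = {a, b, c, d}
Tree: (single bag)
A single bag containing all 4 vertices is trivially a valid decomposition of width 3. For the lower bound, the 4 vertices {a, b, c, d} are pairwise adjacent, and any tree decomposition puts a clique entirely inside one bag — forcing width ≥ 3. The upper and lower bounds meet at 3, so that is the treewidth.

3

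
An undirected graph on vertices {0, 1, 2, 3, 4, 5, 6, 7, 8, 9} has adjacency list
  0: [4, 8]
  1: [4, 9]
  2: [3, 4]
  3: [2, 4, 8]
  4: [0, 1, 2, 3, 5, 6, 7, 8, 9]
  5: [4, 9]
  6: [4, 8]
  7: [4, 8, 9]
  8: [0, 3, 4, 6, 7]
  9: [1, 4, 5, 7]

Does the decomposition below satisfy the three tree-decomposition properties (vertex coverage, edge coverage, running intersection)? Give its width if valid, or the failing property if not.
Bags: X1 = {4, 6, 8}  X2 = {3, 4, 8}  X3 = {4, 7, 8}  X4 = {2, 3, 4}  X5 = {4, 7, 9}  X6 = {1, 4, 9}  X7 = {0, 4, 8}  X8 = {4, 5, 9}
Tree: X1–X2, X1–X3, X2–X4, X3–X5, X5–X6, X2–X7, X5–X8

Yes; width 2.

Every vertex of G appears in some bag (union = {0, 1, 2, 3, 4, 5, 6, 7, 8, 9}); every edge is covered by a bag; and for each vertex v the set of bags containing v is connected in the bag tree. The decomposition is therefore valid. The largest bag has 3 vertices, so the width is 2.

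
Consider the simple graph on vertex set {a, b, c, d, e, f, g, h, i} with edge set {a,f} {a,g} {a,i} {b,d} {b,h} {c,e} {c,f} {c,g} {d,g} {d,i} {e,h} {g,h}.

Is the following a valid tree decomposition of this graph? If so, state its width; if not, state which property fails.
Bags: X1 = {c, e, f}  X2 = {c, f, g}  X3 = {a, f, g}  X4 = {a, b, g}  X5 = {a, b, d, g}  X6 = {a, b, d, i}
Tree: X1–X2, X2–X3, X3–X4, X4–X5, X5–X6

A tree decomposition must satisfy three properties: every vertex lies in some bag; for every edge, both endpoints lie together in some bag; and for every vertex, the bags containing it form a connected subtree. Here vertex h appears in no bag, so the decomposition is invalid.

No — vertex h appears in no bag.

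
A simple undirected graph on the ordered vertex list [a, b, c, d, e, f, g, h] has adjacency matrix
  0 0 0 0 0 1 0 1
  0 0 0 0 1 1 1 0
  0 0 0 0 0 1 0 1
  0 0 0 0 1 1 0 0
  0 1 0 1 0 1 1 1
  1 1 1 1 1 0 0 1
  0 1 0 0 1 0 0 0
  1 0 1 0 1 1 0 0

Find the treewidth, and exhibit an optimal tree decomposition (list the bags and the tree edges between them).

Treewidth 2.
One such decomposition:
Bags: B1 = {b, e, f}  B2 = {e, f, h}  B3 = {a, f, h}  B4 = {d, e, f}  B5 = {b, e, g}  B6 = {c, f, h}
Tree: B1–B2, B2–B3, B1–B4, B1–B5, B2–B6

Every bag has size at most 3, so the width is 3 − 1 = 2 and tw(G) ≤ 2. Conversely, {b, e, g} is a clique of size 3, and the vertices of any clique must share a bag in every tree decomposition; so some bag has ≥ 3 vertices and tw(G) ≥ 2. Hence tw(G) = 2 exactly.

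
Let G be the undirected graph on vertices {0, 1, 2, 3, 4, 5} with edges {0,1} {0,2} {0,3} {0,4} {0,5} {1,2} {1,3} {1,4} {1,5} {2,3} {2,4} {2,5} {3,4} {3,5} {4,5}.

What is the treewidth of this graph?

5

A width-5 tree decomposition is:
Bags: B1 = {0, 1, 2, 3, 4, 5}
Tree: (single bag)
A single bag containing all 6 vertices is trivially a valid decomposition of width 5. On the other hand G contains the 6-clique {0, 1, 2, 3, 4, 5}. A clique must lie in a single bag of any decomposition, so no decomposition can have width below 5. Therefore the treewidth is 5.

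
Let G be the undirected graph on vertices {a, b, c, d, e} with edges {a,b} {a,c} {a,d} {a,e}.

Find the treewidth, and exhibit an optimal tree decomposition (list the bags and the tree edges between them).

Treewidth 1.
Bags: B1 = {a, c}  B2 = {a, e}  B3 = {a, d}  B4 = {a, b}
Tree: B1–B2, B1–B3, B3–B4

Every bag has size at most 2, so the width is 2 − 1 = 1 and tw(G) ≤ 1. Any graph with an edge has treewidth ≥ 1, and G has the edge c–a. Combining the bounds, tw(G) = 1.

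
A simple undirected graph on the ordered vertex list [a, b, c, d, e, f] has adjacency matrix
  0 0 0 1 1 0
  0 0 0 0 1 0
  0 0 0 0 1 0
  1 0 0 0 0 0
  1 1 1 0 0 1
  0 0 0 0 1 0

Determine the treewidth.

1

A width-1 tree decomposition is:
Bags: B1 = {a, e}  B2 = {e, f}  B3 = {a, d}  B4 = {b, e}  B5 = {c, e}
Tree: B1–B2, B1–B3, B1–B4, B2–B5
Each bag holds 2 vertices, so the decomposition has width 1, which upper-bounds the treewidth. Any graph with an edge has treewidth ≥ 1, and G has the edge a–e. The upper and lower bounds meet at 1, so that is the treewidth.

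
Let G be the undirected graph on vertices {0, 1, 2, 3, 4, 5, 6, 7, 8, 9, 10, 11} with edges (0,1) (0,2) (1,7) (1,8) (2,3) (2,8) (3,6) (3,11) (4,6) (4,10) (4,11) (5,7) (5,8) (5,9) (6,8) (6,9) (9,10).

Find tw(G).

3

A width-3 tree decomposition is:
Bags: B1 = {0, 1, 2, 7}  B2 = {1, 2, 7, 8}  B3 = {2, 5, 7, 8}  B4 = {2, 3, 5, 8}  B5 = {3, 5, 6, 8}  B6 = {3, 5, 6, 9}  B7 = {3, 6, 9, 11}  B8 = {4, 6, 9, 11}  B9 = {4, 9, 10, 11}
Tree: B1–B2, B2–B3, B3–B4, B4–B5, B5–B6, B6–B7, B7–B8, B8–B9
The largest bag has 4 vertices, giving width 3; this decomposition certifies tw(G) ≤ 3. For the lower bound: the 4 vertex sets {0,1,7}, {2}, {8}, {3,5,6,9} are disjoint, each induces a connected subgraph, and every pair is joined by at least one edge of G. Contracting each set to a single vertex therefore yields K_{4} as a minor, and since treewidth is minor-monotone, tw(G) ≥ tw(K_{4}) = 3. The upper and lower bounds meet at 3, so that is the treewidth.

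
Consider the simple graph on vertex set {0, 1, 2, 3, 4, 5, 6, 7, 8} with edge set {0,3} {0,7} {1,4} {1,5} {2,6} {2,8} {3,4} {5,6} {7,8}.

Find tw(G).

A width-2 tree decomposition is:
Bags: B1 = {1, 5, 6}  B2 = {1, 2, 6}  B3 = {1, 2, 8}  B4 = {1, 7, 8}  B5 = {0, 1, 7}  B6 = {0, 1, 3}  B7 = {1, 3, 4}
Tree: B1–B2, B2–B3, B3–B4, B4–B5, B5–B6, B6–B7
Every bag has size at most 3, so the width is 3 − 1 = 2 and tw(G) ≤ 2. The edges 1–5–6–2–8–7–0–3–4–1 form a cycle, so G is not a tree and its treewidth is at least 2. Therefore the treewidth is 2.

2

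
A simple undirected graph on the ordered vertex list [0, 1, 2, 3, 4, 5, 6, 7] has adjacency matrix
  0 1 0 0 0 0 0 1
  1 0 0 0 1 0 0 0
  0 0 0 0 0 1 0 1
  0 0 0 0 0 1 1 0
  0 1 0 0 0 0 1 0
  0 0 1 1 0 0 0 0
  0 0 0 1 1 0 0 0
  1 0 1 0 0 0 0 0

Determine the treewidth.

2

A width-2 tree decomposition is:
Bags: B1 = {0, 2, 7}  B2 = {0, 2, 5}  B3 = {0, 3, 5}  B4 = {0, 3, 6}  B5 = {0, 4, 6}  B6 = {0, 1, 4}
Tree: B1–B2, B2–B3, B3–B4, B4–B5, B5–B6
The largest bag has 3 vertices, giving width 2; this decomposition certifies tw(G) ≤ 2. Since 0–7–2–5–3–6–4–1–0 is a cycle in G, G is not acyclic. Forests are exactly the graphs of treewidth ≤ 1, so tw(G) ≥ 2. Therefore the treewidth is 2.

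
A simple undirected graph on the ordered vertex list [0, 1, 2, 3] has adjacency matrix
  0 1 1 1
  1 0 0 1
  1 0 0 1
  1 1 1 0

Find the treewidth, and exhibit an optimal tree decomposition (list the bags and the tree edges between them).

Each bag holds 3 vertices, so the decomposition has width 2, which upper-bounds the treewidth. For the lower bound, the 3 vertices {0, 1, 3} are pairwise adjacent, and any tree decomposition puts a clique entirely inside one bag — forcing width ≥ 2. Combining the bounds, tw(G) = 2.

Treewidth 2.
One optimal decomposition is:
Bags: B1 = {0, 1, 3}  B2 = {0, 2, 3}
Tree: B1–B2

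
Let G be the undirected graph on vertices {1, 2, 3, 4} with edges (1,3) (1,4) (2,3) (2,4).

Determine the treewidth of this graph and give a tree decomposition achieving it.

Treewidth 2.
One such decomposition:
Bags: B1 = {1, 2, 4}  B2 = {1, 2, 3}
Tree: B1–B2

Every bag has size at most 3, so the width is 3 − 1 = 2 and tw(G) ≤ 2. Since 1–4–2–3–1 is a cycle in G, G is not acyclic. Forests are exactly the graphs of treewidth ≤ 1, so tw(G) ≥ 2. Combining the bounds, tw(G) = 2.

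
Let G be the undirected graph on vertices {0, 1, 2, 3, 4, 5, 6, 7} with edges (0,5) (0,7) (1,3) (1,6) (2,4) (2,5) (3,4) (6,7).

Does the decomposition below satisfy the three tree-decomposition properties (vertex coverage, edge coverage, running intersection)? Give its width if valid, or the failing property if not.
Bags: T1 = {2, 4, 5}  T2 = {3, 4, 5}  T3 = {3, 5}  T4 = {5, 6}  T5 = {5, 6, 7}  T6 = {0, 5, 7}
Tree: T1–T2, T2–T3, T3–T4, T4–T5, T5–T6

A tree decomposition must satisfy three properties: every vertex lies in some bag; for every edge, both endpoints lie together in some bag; and for every vertex, the bags containing it form a connected subtree. Here vertex 1 appears in no bag, so the decomposition is invalid.

No — vertex 1 appears in no bag.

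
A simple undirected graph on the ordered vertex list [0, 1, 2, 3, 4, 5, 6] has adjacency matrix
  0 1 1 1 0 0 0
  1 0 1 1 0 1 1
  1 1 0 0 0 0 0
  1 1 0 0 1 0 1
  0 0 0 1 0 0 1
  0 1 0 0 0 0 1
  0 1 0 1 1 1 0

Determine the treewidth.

A width-2 tree decomposition is:
Bags: B1 = {1, 5, 6}  B2 = {1, 3, 6}  B3 = {0, 1, 3}  B4 = {0, 1, 2}  B5 = {3, 4, 6}
Tree: B1–B2, B2–B3, B3–B4, B2–B5
The largest bag has 3 vertices, giving width 2; this decomposition certifies tw(G) ≤ 2. For the lower bound, the 3 vertices {0, 1, 2} are pairwise adjacent, and any tree decomposition puts a clique entirely inside one bag — forcing width ≥ 2. The upper and lower bounds meet at 2, so that is the treewidth.

2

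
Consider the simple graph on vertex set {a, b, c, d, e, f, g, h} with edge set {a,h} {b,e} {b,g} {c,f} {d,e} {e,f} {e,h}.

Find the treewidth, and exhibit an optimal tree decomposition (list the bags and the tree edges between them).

The largest bag has 2 vertices, giving width 1; this decomposition certifies tw(G) ≤ 1. Any graph with an edge has treewidth ≥ 1, and G has the edge e–h. The upper and lower bounds meet at 1, so that is the treewidth.

Treewidth 1.
One optimal decomposition is:
Bags: B1 = {e, h}  B2 = {e, f}  B3 = {d, e}  B4 = {c, f}  B5 = {b, e}  B6 = {b, g}  B7 = {a, h}
Tree: B1–B2, B2–B3, B2–B4, B2–B5, B5–B6, B1–B7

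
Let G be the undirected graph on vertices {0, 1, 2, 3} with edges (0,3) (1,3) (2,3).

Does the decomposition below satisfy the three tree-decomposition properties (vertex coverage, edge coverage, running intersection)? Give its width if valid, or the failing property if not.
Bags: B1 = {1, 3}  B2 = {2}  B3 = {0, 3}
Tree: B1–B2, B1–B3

A tree decomposition must satisfy three properties: every vertex lies in some bag; for every edge, both endpoints lie together in some bag; and for every vertex, the bags containing it form a connected subtree. Here edge (3,2) lies in no bag, so the decomposition is invalid.

No — edge (3,2) lies in no bag.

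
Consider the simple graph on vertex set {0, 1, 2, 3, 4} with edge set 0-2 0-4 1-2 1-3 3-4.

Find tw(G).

2

A width-2 tree decomposition is:
Bags: B1 = {1, 2, 3}  B2 = {2, 3, 4}  B3 = {0, 2, 4}
Tree: B1–B2, B2–B3
Every bag has size at most 3, so the width is 3 − 1 = 2 and tw(G) ≤ 2. The edges 2–1–3–4–0–2 form a cycle, so G is not a tree and its treewidth is at least 2. Hence tw(G) = 2 exactly.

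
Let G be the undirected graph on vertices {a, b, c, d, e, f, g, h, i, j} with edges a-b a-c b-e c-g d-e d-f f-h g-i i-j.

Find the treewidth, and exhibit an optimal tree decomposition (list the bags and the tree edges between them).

Treewidth 1.
One such decomposition:
Bags: B1 = {f, h}  B2 = {d, f}  B3 = {d, e}  B4 = {b, e}  B5 = {a, b}  B6 = {a, c}  B7 = {c, g}  B8 = {g, i}  B9 = {i, j}
Tree: B1–B2, B2–B3, B3–B4, B4–B5, B5–B6, B6–B7, B7–B8, B8–B9

Every bag has size at most 2, so the width is 2 − 1 = 1 and tw(G) ≤ 1. Since G has at least one edge (e.g. h–f), it is not an edgeless graph, so tw(G) ≥ 1. Therefore the treewidth is 1.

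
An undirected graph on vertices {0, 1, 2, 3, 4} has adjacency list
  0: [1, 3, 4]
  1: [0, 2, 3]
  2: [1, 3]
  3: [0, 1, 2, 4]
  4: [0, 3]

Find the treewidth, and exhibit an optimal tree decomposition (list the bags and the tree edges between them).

Treewidth 2.
One such decomposition:
Bags: B1 = {1, 2, 3}  B2 = {0, 1, 3}  B3 = {0, 3, 4}
Tree: B1–B2, B2–B3

Each bag holds 3 vertices, so the decomposition has width 2, which upper-bounds the treewidth. On the other hand G contains the 3-clique {0, 1, 3}. A clique must lie in a single bag of any decomposition, so no decomposition can have width below 2. The upper and lower bounds meet at 2, so that is the treewidth.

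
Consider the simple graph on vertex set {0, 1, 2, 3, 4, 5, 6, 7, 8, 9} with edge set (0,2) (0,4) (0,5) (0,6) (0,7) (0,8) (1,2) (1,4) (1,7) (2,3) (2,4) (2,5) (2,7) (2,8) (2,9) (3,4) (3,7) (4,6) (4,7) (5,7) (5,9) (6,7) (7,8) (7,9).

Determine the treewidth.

A width-3 tree decomposition is:
Bags: B1 = {0, 2, 4, 7}  B2 = {0, 2, 5, 7}  B3 = {2, 5, 7, 9}  B4 = {0, 2, 7, 8}  B5 = {0, 4, 6, 7}  B6 = {2, 3, 4, 7}  B7 = {1, 2, 4, 7}
Tree: B1–B2, B2–B3, B2–B4, B1–B5, B1–B6, B1–B7
The largest bag has 4 vertices, giving width 3; this decomposition certifies tw(G) ≤ 3. Conversely, {0, 2, 7, 8} is a clique of size 4, and the vertices of any clique must share a bag in every tree decomposition; so some bag has ≥ 4 vertices and tw(G) ≥ 3. Combining the bounds, tw(G) = 3.

3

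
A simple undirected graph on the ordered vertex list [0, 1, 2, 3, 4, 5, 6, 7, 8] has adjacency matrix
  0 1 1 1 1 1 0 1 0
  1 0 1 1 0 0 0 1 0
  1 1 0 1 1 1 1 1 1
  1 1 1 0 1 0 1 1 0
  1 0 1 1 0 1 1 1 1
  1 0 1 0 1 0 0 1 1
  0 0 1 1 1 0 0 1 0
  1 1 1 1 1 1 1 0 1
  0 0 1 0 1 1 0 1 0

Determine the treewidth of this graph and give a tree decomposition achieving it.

Treewidth 4.
Bags: B1 = {0, 2, 3, 4, 7}  B2 = {0, 2, 4, 5, 7}  B3 = {2, 3, 4, 6, 7}  B4 = {2, 4, 5, 7, 8}  B5 = {0, 1, 2, 3, 7}
Tree: B1–B2, B1–B3, B2–B4, B1–B5

The largest bag has 5 vertices, giving width 4; this decomposition certifies tw(G) ≤ 4. Conversely, {0, 1, 2, 3, 7} is a clique of size 5, and the vertices of any clique must share a bag in every tree decomposition; so some bag has ≥ 5 vertices and tw(G) ≥ 4. Combining the bounds, tw(G) = 4.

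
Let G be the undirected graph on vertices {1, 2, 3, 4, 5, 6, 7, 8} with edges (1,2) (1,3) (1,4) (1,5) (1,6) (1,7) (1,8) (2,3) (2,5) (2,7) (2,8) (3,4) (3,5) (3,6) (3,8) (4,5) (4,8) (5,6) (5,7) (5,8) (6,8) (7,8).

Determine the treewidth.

4

A width-4 tree decomposition is:
Bags: B1 = {1, 2, 3, 5, 8}  B2 = {1, 3, 5, 6, 8}  B3 = {1, 2, 5, 7, 8}  B4 = {1, 3, 4, 5, 8}
Tree: B1–B2, B1–B3, B2–B4
Every bag has size at most 5, so the width is 5 − 1 = 4 and tw(G) ≤ 4. Conversely, {1, 2, 3, 5, 8} is a clique of size 5, and the vertices of any clique must share a bag in every tree decomposition; so some bag has ≥ 5 vertices and tw(G) ≥ 4. The upper and lower bounds meet at 4, so that is the treewidth.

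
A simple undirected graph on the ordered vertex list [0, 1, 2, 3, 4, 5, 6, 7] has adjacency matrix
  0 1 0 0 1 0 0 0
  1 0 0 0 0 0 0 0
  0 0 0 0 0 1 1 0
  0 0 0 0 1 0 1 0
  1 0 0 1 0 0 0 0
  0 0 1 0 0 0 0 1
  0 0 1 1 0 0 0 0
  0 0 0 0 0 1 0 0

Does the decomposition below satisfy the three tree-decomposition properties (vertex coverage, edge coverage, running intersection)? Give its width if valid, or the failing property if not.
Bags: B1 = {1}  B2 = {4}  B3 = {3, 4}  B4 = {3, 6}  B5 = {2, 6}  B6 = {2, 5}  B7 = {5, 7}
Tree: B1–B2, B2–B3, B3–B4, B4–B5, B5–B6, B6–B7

A tree decomposition must satisfy three properties: every vertex lies in some bag; for every edge, both endpoints lie together in some bag; and for every vertex, the bags containing it form a connected subtree. Here vertex 0 appears in no bag, so the decomposition is invalid.

No — vertex 0 appears in no bag.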